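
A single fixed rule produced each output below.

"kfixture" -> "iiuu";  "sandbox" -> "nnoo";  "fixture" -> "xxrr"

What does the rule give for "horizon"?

rroo

Rule — keep one character in every 3, starting at position 3 (positions 3rd, 6th, 9th, ...), then double every character.
For "horizon" the result is "rroo".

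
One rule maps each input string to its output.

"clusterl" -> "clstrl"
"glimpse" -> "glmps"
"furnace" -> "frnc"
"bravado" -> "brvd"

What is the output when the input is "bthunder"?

bthndr

The pattern: remove every vowel.
On "bthunder" that produces "bthndr".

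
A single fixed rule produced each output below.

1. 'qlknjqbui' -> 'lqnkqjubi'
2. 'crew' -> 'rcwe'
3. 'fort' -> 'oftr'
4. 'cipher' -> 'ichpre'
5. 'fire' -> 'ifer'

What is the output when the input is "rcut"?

crtu

Each output is the input with this applied: swap each adjacent pair of characters (1↔2, 3↔4, ...).
On "rcut" that produces "crtu".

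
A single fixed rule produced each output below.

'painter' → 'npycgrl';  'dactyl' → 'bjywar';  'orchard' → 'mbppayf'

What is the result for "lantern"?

The pattern: take characters alternately from the front and the back (1st, last, 2nd, 2nd-last, ...), then shift every letter 2 places backward in the alphabet (wrapping around).
Applying both steps to "lantern": "lnarnet", then "jlyplcr".

jlyplcr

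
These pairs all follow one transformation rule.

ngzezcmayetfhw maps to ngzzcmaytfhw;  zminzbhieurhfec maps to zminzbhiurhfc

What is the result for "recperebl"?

Rule — remove every "e".
Doing the same to "recperebl": "rcprbl".

rcprbl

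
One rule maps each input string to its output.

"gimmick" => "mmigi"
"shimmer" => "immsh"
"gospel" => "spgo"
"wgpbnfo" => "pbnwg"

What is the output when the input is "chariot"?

arich

The rule is to delete the last 2 characters, then move the first 2 characters to the end (rotate left by 2).
On "chariot": the first step gives "chari", and the second then gives "arich".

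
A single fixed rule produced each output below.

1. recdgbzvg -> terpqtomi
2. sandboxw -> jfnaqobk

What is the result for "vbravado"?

The transformation: move the last character to the front, then shift every letter 13 places forward in the alphabet (wrapping around) — i.e. ROT13.
"vbravado" → "ovbravad" → "bioeninq".

bioeninq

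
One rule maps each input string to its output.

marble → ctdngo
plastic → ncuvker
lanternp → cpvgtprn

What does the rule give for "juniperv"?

What's happening: move the first character to the end, then shift every letter 2 places forward in the alphabet (wrapping around).
For "juniperv", step one produces "unipervj"; step two turns that into "wpkrgtxl".

wpkrgtxl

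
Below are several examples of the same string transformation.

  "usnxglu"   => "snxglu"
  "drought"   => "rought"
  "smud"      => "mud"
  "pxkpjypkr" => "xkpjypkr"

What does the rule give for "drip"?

rip

The rule is to delete the first character.
For "drip" the result is "rip".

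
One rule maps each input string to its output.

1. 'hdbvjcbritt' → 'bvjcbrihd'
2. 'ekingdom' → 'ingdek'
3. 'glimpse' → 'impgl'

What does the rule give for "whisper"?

The transformation: delete the last 2 characters, then move the first 2 characters to the end (rotate left by 2).
Working it through for "whisper": intermediate "whisp", final "ispwh".

ispwh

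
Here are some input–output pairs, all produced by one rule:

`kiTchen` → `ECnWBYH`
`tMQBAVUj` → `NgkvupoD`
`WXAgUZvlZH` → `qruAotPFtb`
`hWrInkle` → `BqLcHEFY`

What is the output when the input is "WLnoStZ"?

The pattern: shift every letter 6 places backward in the alphabet (wrapping around), then flip the case of every letter.
On "WLnoStZ": the first step gives "QFhiMnT", and the second then gives "qfHImNt".

qfHImNt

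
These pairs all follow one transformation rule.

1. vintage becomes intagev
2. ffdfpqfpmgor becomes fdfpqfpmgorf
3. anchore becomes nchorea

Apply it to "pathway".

athwayp

Each output is the input with this applied: move the first character to the end.
For "pathway" the result is "athwayp".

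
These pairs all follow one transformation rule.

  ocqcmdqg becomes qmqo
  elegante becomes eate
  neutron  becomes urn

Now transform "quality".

aiy

The rule is to move the first character to the end, then keep every other character starting from the second (positions 2nd, 4th, 6th, ...).
Working it through for "quality": intermediate "ualityq", final "aiy".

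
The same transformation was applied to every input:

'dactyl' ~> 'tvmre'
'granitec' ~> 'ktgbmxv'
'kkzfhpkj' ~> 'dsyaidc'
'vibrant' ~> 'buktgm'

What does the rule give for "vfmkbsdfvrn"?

The rule is to shift every letter 7 places backward in the alphabet (wrapping around), then delete the first character.
For "vfmkbsdfvrn", step one produces "oyfdulwyokg"; step two turns that into "yfdulwyokg".

yfdulwyokg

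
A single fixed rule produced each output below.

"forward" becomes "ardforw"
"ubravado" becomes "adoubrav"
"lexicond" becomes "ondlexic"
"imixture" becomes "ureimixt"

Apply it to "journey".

neyjour

Rule — move the last 3 characters to the front (rotate right by 3).
Applying that to "journey" gives "neyjour".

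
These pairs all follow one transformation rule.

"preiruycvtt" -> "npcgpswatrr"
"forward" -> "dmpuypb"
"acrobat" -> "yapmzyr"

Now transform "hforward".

Each output is the input with this applied: shift every letter 2 places backward in the alphabet (wrapping around).
Doing the same to "hforward": "fdmpuypb".

fdmpuypb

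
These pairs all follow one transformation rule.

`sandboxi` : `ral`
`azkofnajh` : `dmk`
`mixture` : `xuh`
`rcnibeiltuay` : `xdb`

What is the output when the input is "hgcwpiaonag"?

qdj

The transformation: shift every letter 3 places forward in the alphabet (wrapping around), then keep only the last 3 characters.
On "hgcwpiaonag" that produces "qdj".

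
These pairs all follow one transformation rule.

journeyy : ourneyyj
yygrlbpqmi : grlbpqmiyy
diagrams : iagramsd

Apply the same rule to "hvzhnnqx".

The pattern: move the last 3 characters to the front (rotate right by 3), then swap the front and back halves of the string.
Applying both steps to "hvzhnnqx": "nqxhvzhn", then "vzhnnqxh".
(Check on "diagrams": → "amsdiagr" → "iagramsd" ✓)

vzhnnqxh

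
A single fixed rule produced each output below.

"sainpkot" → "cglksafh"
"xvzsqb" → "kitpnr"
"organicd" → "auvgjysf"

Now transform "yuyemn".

Each output is the input with this applied: shift every letter 8 places backward in the alphabet (wrapping around), then move the last 3 characters to the front (rotate right by 3).
Starting from "yuyemn": after the first operation, "qmqwef"; after the second, "wefqmq".

wefqmq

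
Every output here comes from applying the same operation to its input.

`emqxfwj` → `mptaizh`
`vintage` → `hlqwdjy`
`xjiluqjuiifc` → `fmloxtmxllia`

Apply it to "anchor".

uqfkrd

Looking at the pairs, the operation is to shift every letter 3 places forward in the alphabet (wrapping around), then swap the first and last characters.
For "anchor", step one produces "dqfkru"; step two turns that into "uqfkrd".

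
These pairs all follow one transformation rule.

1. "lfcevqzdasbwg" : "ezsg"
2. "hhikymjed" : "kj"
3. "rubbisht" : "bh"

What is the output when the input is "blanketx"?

Looking at the pairs, the operation is to delete the first character, then keep one character in every 3, starting at position 3 (positions 3rd, 6th, 9th, ...).
"blanketx" → "lanketx" → "nt".

nt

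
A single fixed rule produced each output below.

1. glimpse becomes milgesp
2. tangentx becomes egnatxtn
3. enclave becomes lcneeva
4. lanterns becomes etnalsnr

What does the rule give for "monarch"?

In each case the input is transformed by: reverse the string, then move the first 3 characters to the end (rotate left by 3).
"monarch" → "hcranom" → "anomhcr".

anomhcr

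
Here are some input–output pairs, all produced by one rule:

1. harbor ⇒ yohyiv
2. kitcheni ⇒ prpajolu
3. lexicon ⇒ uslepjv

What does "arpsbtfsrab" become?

What's happening: move the last character to the front, then shift every letter 7 places forward in the alphabet (wrapping around).
On "arpsbtfsrab": the first step gives "barpsbtfsra", and the second then gives "ihywziamzyh".
(Check on "lexicon": → "nlexico" → "uslepjv" ✓)

ihywziamzyh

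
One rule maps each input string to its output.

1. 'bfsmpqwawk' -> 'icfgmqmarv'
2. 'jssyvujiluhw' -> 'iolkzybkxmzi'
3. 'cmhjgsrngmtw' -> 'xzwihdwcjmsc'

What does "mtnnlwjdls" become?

Each output is the input with this applied: shift every letter 10 places backward in the alphabet (wrapping around), then move the first 2 characters to the end (rotate left by 2).
Doing the same to "mtnnlwjdls": "ddbmztbicj".
(Check on "bfsmpqwawk": → "rvicfgmqma" → "icfgmqmarv" ✓)

ddbmztbicj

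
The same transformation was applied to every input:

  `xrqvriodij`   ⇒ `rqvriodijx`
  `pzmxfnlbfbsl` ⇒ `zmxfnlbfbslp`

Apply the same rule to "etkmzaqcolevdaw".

tkmzaqcolevdawe

The pattern: move the first character to the end.
For "etkmzaqcolevdaw" the result is "tkmzaqcolevdawe".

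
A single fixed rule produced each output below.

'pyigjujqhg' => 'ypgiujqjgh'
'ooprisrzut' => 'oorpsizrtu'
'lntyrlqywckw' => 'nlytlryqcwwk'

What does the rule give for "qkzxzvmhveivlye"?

kqxzvzhmevviyle

The pattern: swap each adjacent pair of characters (1↔2, 3↔4, ...).
For "qkzxzvmhveivlye" the result is "kqxzvzhmevviyle".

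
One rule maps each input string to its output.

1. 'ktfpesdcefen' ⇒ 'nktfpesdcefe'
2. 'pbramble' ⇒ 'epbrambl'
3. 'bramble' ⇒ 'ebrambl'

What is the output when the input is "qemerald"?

dqemeral

Looking at the pairs, the operation is to move the last character to the front.
Doing the same to "qemerald": "dqemeral".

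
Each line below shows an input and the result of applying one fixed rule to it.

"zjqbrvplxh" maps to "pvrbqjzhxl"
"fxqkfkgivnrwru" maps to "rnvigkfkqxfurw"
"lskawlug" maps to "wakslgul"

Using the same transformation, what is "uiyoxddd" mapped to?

Looking at the pairs, the operation is to reverse the string, then move the first 3 characters to the end (rotate left by 3).
Applying both steps to "uiyoxddd": "dddxoyiu", then "xoyiuddd".

xoyiuddd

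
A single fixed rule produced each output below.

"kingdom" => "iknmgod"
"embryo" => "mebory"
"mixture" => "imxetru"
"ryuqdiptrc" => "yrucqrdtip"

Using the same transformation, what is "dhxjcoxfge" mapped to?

Looking at the pairs, the operation is to move the first character to the end, then take characters alternately from the front and the back (1st, last, 2nd, 2nd-last, ...).
For "dhxjcoxfge", step one produces "hxjcoxfged"; step two turns that into "hdxejgcfox".
(Check on "mixture": → "ixturem" → "imxetru" ✓)

hdxejgcfox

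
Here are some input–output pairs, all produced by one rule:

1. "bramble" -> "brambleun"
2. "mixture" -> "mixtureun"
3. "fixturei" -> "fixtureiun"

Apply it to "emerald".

emeraldun

Looking at the pairs, the operation is to append "un".
"emerald" → "emeraldun".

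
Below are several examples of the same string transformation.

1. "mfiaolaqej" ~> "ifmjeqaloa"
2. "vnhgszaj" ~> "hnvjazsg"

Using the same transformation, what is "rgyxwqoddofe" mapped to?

Looking at the pairs, the operation is to move the first 3 characters to the end (rotate left by 3), then reverse the string.
"rgyxwqoddofe" → "xwqoddofergy" → "ygrefoddoqwx".
(Check on "vnhgszaj": → "gszajvnh" → "hnvjazsg" ✓)

ygrefoddoqwx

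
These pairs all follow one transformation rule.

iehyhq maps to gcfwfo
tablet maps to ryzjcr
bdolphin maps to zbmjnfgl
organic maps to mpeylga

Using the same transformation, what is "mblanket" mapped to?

kzjylicr

In each case the input is transformed by: shift every letter 2 places backward in the alphabet (wrapping around).
So "mblanket" becomes "kzjylicr".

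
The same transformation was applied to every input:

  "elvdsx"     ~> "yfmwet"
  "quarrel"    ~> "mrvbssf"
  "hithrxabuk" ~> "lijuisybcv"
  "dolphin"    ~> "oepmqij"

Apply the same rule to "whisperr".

In each case the input is transformed by: shift every letter 1 place forward in the alphabet (wrapping around), then move the last character to the front.
On "whisperr": the first step gives "xijtqfss", and the second then gives "sxijtqfs".

sxijtqfs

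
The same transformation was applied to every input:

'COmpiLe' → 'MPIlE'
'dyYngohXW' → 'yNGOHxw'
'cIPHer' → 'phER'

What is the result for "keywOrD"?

YWoRd

Looking at the pairs, the operation is to delete the first 2 characters, then flip the case of every letter.
For "keywOrD", step one produces "ywOrD"; step two turns that into "YWoRd".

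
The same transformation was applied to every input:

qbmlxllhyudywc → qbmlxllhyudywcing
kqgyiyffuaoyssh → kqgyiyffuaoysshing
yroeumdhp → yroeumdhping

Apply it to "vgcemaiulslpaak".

vgcemaiulslpaaking

Looking at the pairs, the operation is to append "ing".
"vgcemaiulslpaak" → "vgcemaiulslpaaking".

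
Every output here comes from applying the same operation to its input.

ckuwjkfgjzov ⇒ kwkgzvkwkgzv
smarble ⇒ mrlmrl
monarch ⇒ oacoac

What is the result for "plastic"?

The rule is to keep every other character starting from the second (positions 2nd, 4th, 6th, ...), then write the whole string twice.
Applying that to "plastic" gives "lsilsi".

lsilsi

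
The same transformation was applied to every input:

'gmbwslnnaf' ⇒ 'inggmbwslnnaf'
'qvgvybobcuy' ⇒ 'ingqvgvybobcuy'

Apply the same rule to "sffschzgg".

ingsffschzgg

The rule is to prepend "ing".
For "sffschzgg" the result is "ingsffschzgg".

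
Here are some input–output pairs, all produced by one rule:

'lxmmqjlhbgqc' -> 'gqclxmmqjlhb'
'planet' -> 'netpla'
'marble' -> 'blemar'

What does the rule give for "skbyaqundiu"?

diuskbyaqun

The transformation: move the last 3 characters to the front (rotate right by 3).
"skbyaqundiu" → "diuskbyaqun".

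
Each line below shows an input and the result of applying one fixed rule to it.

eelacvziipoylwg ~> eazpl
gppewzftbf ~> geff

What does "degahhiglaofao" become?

Looking at the pairs, the operation is to keep one character in every 3, starting at position 1 (positions 1st, 4th, 7th, ...).
"degahhiglaofao" → "daiaa".

daiaa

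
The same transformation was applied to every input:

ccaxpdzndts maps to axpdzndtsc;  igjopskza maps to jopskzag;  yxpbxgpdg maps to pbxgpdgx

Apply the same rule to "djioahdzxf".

In each case the input is transformed by: delete the first character, then move the first character to the end.
On "djioahdzxf": the first step gives "jioahdzxf", and the second then gives "ioahdzxfj".

ioahdzxfj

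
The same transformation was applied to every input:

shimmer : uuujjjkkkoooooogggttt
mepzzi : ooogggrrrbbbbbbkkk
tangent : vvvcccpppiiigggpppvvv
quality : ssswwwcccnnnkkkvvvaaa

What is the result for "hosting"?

jjjqqquuuvvvkkkpppiii

Rule — shift every letter 2 places forward in the alphabet (wrapping around), then repeat every character 3 times.
"hosting" → "jquvkpi" → "jjjqqquuuvvvkkkpppiii".
(Check on "mepzzi": → "ogrbbk" → "ooogggrrrbbbbbbkkk" ✓)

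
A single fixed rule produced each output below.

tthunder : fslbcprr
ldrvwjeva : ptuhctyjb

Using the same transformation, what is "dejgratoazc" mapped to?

What's happening: move the first 2 characters to the end (rotate left by 2), then shift every letter 2 places backward in the alphabet (wrapping around).
Applying both steps to "dejgratoazc": "jgratoazcde", then "hepyrmyxabc".

hepyrmyxabc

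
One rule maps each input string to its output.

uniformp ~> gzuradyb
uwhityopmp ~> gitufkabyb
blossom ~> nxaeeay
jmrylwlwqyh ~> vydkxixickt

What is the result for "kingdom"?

wuzspay

The rule is to shift every letter 12 places forward in the alphabet (wrapping around).
Applying that to "kingdom" gives "wuzspay".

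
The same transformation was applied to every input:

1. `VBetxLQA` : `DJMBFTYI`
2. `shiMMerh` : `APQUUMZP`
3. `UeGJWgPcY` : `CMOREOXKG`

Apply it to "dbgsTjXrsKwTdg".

LJOABRFZASEBLO

Looking at the pairs, the operation is to shift every letter 8 places forward in the alphabet (wrapping around), then convert every letter to uppercase.
"dbgsTjXrsKwTdg" → "ljoaBrFzaSeBlo" → "LJOABRFZASEBLO".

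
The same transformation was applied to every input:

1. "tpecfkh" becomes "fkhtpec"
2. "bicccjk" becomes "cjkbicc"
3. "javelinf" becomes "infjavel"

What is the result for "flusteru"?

In each case the input is transformed by: move the last 3 characters to the front (rotate right by 3).
Applying that to "flusteru" gives "eruflust".

eruflust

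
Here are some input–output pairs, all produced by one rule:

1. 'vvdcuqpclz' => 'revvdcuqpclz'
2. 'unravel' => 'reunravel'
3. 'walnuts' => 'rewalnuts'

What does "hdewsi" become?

rehdewsi

The pattern: prepend "re".
On "hdewsi" that produces "rehdewsi".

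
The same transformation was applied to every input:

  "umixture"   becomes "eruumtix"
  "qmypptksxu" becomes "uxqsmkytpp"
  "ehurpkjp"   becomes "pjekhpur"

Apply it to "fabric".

The pattern: move the last character to the front, then take characters alternately from the front and the back (1st, last, 2nd, 2nd-last, ...).
Doing the same to "fabric": "cifrab".
(Check on "umixture": → "eumixtur" → "eruumtix" ✓)

cifrab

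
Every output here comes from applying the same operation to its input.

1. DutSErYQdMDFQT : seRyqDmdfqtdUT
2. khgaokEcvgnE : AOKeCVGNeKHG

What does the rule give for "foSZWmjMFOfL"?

The transformation: move the first 3 characters to the end (rotate left by 3), then flip the case of every letter.
Working it through for "foSZWmjMFOfL": intermediate "ZWmjMFOfLfoS", final "zwMJmfoFlFOs".

zwMJmfoFlFOs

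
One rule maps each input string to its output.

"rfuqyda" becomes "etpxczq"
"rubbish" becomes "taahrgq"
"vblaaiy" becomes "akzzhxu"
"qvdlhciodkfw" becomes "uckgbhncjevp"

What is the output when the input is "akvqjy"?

In each case the input is transformed by: move the first character to the end, then shift every letter 1 place backward in the alphabet (wrapping around).
Working it through for "akvqjy": intermediate "kvqjya", final "jupixz".

jupixz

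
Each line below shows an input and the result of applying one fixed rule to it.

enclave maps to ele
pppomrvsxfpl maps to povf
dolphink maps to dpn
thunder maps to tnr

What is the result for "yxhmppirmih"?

ymii

Each output is the input with this applied: keep one character in every 3, starting at position 1 (positions 1st, 4th, 7th, ...).
So "yxhmppirmih" becomes "ymii".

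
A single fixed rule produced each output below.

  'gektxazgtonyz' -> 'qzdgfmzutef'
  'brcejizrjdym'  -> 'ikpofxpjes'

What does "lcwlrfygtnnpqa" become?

crxlemzttvwg

The rule is to delete the first 2 characters, then shift every letter 6 places forward in the alphabet (wrapping around).
On "lcwlrfygtnnpqa": the first step gives "wlrfygtnnpqa", and the second then gives "crxlemzttvwg".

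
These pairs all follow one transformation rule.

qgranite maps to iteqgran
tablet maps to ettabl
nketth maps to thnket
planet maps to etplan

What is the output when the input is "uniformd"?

Looking at the pairs, the operation is to move the first character to the end, then swap the front and back halves of the string.
Working it through for "uniformd": intermediate "niformdu", final "rmdunifo".

rmdunifo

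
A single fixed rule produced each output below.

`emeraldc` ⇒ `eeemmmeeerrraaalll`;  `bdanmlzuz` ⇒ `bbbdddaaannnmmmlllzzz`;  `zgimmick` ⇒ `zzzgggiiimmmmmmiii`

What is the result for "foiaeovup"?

fffoooiiiaaaeeeooovvv

The transformation: delete the last 2 characters, then repeat every character 3 times.
Starting from "foiaeovup": after the first operation, "foiaeov"; after the second, "fffoooiiiaaaeeeooovvv".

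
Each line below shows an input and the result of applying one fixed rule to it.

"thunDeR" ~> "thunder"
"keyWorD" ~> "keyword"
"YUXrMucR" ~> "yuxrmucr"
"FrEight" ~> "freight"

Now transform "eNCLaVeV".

The rule is to convert every letter to lowercase.
On "eNCLaVeV" that produces "enclavev".

enclavev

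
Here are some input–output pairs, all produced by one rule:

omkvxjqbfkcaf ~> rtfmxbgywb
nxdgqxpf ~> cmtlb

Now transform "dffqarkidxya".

mwngeztuw

Rule — shift every letter 4 places backward in the alphabet (wrapping around), then delete the first 3 characters.
For "dffqarkidxya", step one produces "zbbmwngeztuw"; step two turns that into "mwngeztuw".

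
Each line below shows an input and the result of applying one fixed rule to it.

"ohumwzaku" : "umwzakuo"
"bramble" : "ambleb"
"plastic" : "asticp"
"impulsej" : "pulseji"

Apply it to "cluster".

In each case the input is transformed by: move the first 2 characters to the end (rotate left by 2), then delete the last character.
Applying both steps to "cluster": "ustercl", then "usterc".

usterc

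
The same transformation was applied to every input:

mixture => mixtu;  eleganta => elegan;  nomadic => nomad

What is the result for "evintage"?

Rule — delete the last 2 characters.
For "evintage" the result is "evinta".

evinta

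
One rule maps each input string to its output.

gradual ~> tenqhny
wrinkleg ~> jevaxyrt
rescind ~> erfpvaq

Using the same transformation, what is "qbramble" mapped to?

What's happening: shift every letter 13 places forward in the alphabet (wrapping around) — i.e. ROT13.
On "qbramble" that produces "doenzoyr".

doenzoyr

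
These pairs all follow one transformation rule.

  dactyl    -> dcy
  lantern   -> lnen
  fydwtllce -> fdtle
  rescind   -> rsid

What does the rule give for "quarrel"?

qarl

The transformation: keep every other character starting from the first (positions 1st, 3rd, 5th, ...).
"quarrel" → "qarl".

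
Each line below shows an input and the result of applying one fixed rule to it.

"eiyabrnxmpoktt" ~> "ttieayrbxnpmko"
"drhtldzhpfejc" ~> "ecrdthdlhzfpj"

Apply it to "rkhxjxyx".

xykrxhxj

Looking at the pairs, the operation is to swap each adjacent pair of characters (1↔2, 3↔4, ...), then move the last 2 characters to the front (rotate right by 2).
Starting from "rkhxjxyx": after the first operation, "krxhxjxy"; after the second, "xykrxhxj".
(Check on "eiyabrnxmpoktt": → "ieayrbxnpmkott" → "ttieayrbxnpmko" ✓)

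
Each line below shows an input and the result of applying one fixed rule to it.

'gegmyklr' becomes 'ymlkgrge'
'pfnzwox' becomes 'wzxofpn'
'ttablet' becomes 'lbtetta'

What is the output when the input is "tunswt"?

The transformation: move the first 3 characters to the end (rotate left by 3), then swap each adjacent pair of characters (1↔2, 3↔4, ...).
On "tunswt" that produces "wsttnu".

wsttnu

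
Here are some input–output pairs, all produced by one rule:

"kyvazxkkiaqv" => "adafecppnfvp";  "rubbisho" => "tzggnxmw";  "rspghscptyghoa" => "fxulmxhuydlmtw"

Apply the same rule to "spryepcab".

The transformation: swap the first and last characters, then shift every letter 5 places forward in the alphabet (wrapping around).
Doing the same to "spryepcab": "guwdjuhfx".
(Check on "rspghscptyghoa": → "aspghscptyghor" → "fxulmxhuydlmtw" ✓)

guwdjuhfx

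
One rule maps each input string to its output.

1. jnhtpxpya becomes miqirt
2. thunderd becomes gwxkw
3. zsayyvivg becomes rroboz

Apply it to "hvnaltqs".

temjl

The pattern: delete the first 3 characters, then shift every letter 7 places backward in the alphabet (wrapping around).
Doing the same to "hvnaltqs": "temjl".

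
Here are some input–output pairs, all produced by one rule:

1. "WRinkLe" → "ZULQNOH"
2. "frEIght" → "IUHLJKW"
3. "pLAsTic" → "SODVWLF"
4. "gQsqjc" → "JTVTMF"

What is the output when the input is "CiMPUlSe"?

FLPSXOVH

Looking at the pairs, the operation is to shift every letter 3 places forward in the alphabet (wrapping around), then convert every letter to uppercase.
Starting from "CiMPUlSe": after the first operation, "FlPSXoVh"; after the second, "FLPSXOVH".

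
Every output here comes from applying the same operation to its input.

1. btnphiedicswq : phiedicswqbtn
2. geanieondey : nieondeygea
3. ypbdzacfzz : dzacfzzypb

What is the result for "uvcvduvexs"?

vduvexsuvc

Looking at the pairs, the operation is to move the first 3 characters to the end (rotate left by 3).
On "uvcvduvexs" that produces "vduvexsuvc".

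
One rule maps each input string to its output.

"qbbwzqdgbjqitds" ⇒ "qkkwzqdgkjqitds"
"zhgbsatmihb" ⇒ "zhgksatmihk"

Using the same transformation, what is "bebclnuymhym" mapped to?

The pattern: replace every "b" with "k".
"bebclnuymhym" → "kekclnuymhym".

kekclnuymhym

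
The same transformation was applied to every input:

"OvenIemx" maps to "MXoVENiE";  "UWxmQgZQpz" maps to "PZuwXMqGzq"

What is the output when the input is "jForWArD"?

RdJfORwa

Each output is the input with this applied: move the last 2 characters to the front (rotate right by 2), then flip the case of every letter.
On "jForWArD": the first step gives "rDjForWA", and the second then gives "RdJfORwa".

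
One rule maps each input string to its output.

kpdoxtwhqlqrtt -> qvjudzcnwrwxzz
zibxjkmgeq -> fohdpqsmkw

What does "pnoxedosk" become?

The transformation: shift every letter 6 places forward in the alphabet (wrapping around).
"pnoxedosk" → "vtudkjuyq".

vtudkjuyq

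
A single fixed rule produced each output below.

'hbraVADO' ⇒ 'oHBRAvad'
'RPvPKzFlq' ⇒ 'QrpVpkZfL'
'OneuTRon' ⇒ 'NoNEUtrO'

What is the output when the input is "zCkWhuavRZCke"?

EZcKwHUAVrzcK

Looking at the pairs, the operation is to flip the case of every letter, then move the last character to the front.
"zCkWhuavRZCke" → "ZcKwHUAVrzcKE" → "EZcKwHUAVrzcK".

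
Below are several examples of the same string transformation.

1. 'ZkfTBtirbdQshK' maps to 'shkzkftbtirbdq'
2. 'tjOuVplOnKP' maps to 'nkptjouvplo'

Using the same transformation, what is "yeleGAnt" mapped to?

antyeleg

What's happening: move the last 3 characters to the front (rotate right by 3), then convert every letter to lowercase.
Applying both steps to "yeleGAnt": "AntyeleG", then "antyeleg".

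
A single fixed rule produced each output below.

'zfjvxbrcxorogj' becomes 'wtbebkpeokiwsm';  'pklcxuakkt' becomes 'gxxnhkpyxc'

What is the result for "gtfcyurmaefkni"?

Each output is the input with this applied: shift every letter 13 places forward in the alphabet (wrapping around) — i.e. ROT13, then reverse the string.
On "gtfcyurmaefkni": the first step gives "tgsplheznrsxav", and the second then gives "vaxsrnzehlpsgt".
(Check on "pklcxuakkt": → "cxypkhnxxg" → "gxxnhkpyxc" ✓)

vaxsrnzehlpsgt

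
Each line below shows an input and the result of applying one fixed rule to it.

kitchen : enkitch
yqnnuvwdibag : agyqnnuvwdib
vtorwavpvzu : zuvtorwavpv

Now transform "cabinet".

The rule is to move the last 2 characters to the front (rotate right by 2).
Doing the same to "cabinet": "etcabin".

etcabin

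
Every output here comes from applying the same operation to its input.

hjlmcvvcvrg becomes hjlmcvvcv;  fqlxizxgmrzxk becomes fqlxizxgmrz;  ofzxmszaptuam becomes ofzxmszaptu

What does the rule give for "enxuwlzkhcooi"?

In each case the input is transformed by: delete the last 2 characters.
"enxuwlzkhcooi" → "enxuwlzkhco".

enxuwlzkhco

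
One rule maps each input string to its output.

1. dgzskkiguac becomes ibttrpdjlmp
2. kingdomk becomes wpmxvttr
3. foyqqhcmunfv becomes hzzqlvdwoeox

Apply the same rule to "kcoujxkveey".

xdsgtennhtl

The rule is to shift every letter 9 places forward in the alphabet (wrapping around), then move the first 2 characters to the end (rotate left by 2).
"kcoujxkveey" → "tlxdsgtennh" → "xdsgtennhtl".
(Check on "dgzskkiguac": → "mpibttrpdjl" → "ibttrpdjlmp" ✓)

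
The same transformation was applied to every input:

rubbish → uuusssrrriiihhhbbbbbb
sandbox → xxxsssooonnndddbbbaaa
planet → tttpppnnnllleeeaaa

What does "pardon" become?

rrrpppooonnndddaaa

The rule is to sort the characters into reverse alphabetical order, then repeat every character 3 times.
For "pardon", step one produces "rponda"; step two turns that into "rrrpppooonnndddaaa".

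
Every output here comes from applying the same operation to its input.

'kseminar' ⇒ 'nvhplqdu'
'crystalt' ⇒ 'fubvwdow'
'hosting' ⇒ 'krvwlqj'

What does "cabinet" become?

fdelqhw

The rule is to shift every letter 3 places forward in the alphabet (wrapping around).
For "cabinet" the result is "fdelqhw".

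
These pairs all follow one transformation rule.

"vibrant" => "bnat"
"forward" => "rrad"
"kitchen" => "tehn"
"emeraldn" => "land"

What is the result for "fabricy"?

bciy

The rule is to swap each adjacent pair of characters (1↔2, 3↔4, ...), then keep only the last 4 characters.
On "fabricy": the first step gives "afrbciy", and the second then gives "bciy".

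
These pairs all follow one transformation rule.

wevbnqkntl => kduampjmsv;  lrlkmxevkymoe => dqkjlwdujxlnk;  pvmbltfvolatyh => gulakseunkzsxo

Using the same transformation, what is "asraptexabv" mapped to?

What's happening: shift every letter 1 place backward in the alphabet (wrapping around), then swap the first and last characters.
On "asraptexabv": the first step gives "zrqzosdwzau", and the second then gives "urqzosdwzaz".

urqzosdwzaz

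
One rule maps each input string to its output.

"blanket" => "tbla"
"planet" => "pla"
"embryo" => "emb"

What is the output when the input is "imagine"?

The pattern: move the first 3 characters to the end (rotate left by 3), then delete the first 3 characters.
Starting from "imagine": after the first operation, "gineima"; after the second, "eima".
(Check on "blanket": → "nketbla" → "tbla" ✓)

eima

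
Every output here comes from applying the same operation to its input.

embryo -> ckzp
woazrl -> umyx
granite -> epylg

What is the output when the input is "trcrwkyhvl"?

rpapuiwf

The pattern: shift every letter 2 places backward in the alphabet (wrapping around), then delete the last 2 characters.
Starting from "trcrwkyhvl": after the first operation, "rpapuiwftj"; after the second, "rpapuiwf".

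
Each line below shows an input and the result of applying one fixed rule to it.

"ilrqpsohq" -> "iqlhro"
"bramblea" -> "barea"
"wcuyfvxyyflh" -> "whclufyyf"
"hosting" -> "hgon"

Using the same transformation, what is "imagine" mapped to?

The transformation: take characters alternately from the front and the back (1st, last, 2nd, 2nd-last, ...), then delete the last 3 characters.
"imagine" → "iemnaig" → "iemn".

iemn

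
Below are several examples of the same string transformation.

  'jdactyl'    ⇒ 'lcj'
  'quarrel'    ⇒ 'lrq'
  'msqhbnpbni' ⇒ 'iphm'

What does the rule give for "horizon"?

nih

What's happening: keep one character in every 3, starting at position 1 (positions 1st, 4th, 7th, ...), then reverse the string.
Applying both steps to "horizon": "hin", then "nih".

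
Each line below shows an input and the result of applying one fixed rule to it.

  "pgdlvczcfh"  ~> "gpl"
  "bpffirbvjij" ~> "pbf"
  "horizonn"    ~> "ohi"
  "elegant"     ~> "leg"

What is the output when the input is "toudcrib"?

otd

In each case the input is transformed by: swap each adjacent pair of characters (1↔2, 3↔4, ...), then keep only the first 3 characters.
Working it through for "toudcrib": intermediate "otdurcbi", final "otd".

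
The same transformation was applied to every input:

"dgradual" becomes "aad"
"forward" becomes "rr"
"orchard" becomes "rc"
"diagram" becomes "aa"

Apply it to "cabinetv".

tic

The pattern: reverse the string, then keep one character in every 3, starting at position 2 (positions 2nd, 5th, 8th, ...).
For "cabinetv" the result is "tic".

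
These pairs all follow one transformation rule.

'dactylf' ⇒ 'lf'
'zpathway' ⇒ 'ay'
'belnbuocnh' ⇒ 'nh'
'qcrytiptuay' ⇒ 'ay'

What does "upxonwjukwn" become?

wn

The rule is to keep only the last 2 characters.
On "upxonwjukwn" that produces "wn".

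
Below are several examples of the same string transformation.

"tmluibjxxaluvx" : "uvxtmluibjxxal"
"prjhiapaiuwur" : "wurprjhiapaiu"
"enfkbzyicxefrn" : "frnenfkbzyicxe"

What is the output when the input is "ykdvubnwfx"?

wfxykdvubn

Each output is the input with this applied: move the last 3 characters to the front (rotate right by 3).
On "ykdvubnwfx" that produces "wfxykdvubn".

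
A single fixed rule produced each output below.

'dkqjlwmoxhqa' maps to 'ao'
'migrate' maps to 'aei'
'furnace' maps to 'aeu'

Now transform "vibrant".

What's happening: move the last 3 characters to the front (rotate right by 3), then keep only the vowels.
Starting from "vibrant": after the first operation, "antvibr"; after the second, "ai".
(Check on "furnace": → "acefurn" → "aeu" ✓)

ai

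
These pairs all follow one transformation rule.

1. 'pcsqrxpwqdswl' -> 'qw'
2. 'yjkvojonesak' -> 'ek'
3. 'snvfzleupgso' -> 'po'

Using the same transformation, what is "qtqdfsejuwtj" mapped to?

uj

Looking at the pairs, the operation is to keep one character in every 3, starting at position 3 (positions 3rd, 6th, 9th, ...), then keep only the last 2 characters.
Working it through for "qtqdfsejuwtj": intermediate "qsuj", final "uj".
(Check on "pcsqrxpwqdswl": → "sxqw" → "qw" ✓)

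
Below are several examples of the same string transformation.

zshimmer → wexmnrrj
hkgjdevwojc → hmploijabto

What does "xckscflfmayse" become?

Rule — move the last character to the front, then shift every letter 5 places forward in the alphabet (wrapping around).
Applying both steps to "xckscflfmayse": "exckscflfmays", then "jchpxhkqkrfdx".

jchpxhkqkrfdx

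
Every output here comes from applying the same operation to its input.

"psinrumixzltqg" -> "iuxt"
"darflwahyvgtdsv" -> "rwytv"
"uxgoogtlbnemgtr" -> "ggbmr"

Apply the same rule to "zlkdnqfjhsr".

The rule is to keep one character in every 3, starting at position 3 (positions 3rd, 6th, 9th, ...).
So "zlkdnqfjhsr" becomes "kqh".

kqh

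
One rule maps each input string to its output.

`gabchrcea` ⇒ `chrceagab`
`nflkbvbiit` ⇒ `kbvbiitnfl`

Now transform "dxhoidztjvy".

oidztjvydxh

Rule — move the first 3 characters to the end (rotate left by 3).
So "dxhoidztjvy" becomes "oidztjvydxh".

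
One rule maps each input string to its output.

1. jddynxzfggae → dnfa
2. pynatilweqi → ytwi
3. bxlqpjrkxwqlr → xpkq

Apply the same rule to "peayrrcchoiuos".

ercis

What's happening: keep one character in every 3, starting at position 2 (positions 2nd, 5th, 8th, ...).
So "peayrrcchoiuos" becomes "ercis".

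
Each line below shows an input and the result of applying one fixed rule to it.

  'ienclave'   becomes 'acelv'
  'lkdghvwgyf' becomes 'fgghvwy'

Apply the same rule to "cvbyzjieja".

Rule — delete the first 3 characters, then sort the characters into alphabetical order.
Starting from "cvbyzjieja": after the first operation, "yzjieja"; after the second, "aeijjyz".

aeijjyz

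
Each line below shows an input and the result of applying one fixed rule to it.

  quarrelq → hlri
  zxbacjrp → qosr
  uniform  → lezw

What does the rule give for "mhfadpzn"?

dywr

What's happening: shift every letter 9 places backward in the alphabet (wrapping around), then keep only the first 4 characters.
Starting from "mhfadpzn": after the first operation, "dywrugqe"; after the second, "dywr".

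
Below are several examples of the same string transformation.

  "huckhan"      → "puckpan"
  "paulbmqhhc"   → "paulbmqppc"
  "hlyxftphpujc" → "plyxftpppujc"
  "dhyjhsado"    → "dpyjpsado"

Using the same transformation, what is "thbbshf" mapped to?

tpbbspf

The rule is to replace every "h" with "p".
Doing the same to "thbbshf": "tpbbspf".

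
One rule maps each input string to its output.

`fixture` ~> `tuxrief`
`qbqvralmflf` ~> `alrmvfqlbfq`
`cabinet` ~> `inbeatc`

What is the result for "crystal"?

The pattern: take characters alternately from the front and the back (1st, last, 2nd, 2nd-last, ...), then reverse the string.
"crystal" → "clrayts" → "styarlc".

styarlc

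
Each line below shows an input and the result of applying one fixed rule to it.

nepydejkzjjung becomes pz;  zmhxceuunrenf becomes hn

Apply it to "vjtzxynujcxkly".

tj

The rule is to keep every other character starting from the first (positions 1st, 3rd, 5th, ...), then keep one character in every 3, starting at position 2 (positions 2nd, 5th, 8th, ...).
"vjtzxynujcxkly" → "vtxnjxl" → "tj".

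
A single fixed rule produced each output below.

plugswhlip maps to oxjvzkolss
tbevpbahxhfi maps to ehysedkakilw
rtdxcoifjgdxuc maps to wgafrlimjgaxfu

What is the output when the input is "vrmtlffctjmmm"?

Looking at the pairs, the operation is to move the first character to the end, then shift every letter 3 places forward in the alphabet (wrapping around).
For "vrmtlffctjmmm" the result is "upwoiifwmpppy".

upwoiifwmpppy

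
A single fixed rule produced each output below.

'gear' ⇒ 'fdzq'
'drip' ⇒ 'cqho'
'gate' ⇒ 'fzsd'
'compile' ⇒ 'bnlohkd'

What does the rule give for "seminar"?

In each case the input is transformed by: shift every letter 1 place backward in the alphabet (wrapping around).
Applying that to "seminar" gives "rdlhmzq".

rdlhmzq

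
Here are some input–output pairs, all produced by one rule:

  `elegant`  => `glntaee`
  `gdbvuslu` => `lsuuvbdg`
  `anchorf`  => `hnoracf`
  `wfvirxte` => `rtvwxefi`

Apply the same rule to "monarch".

Looking at the pairs, the operation is to sort the characters into alphabetical order, then move the first 3 characters to the end (rotate left by 3).
Working it through for "monarch": intermediate "achmnor", final "mnorach".

mnorach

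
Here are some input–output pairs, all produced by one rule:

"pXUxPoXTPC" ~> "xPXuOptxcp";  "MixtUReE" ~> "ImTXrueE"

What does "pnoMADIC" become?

What's happening: swap each adjacent pair of characters (1↔2, 3↔4, ...), then flip the case of every letter.
"pnoMADIC" → "NPmOdaci".

NPmOdaci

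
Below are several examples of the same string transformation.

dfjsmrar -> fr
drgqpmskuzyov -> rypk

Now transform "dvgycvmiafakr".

vaci

Each output is the input with this applied: take characters alternately from the front and the back (1st, last, 2nd, 2nd-last, ...), then keep one character in every 3, starting at position 3 (positions 3rd, 6th, 9th, ...).
Working it through for "dvgycvmiafakr": intermediate "drvkgayfcavim", final "vaci".
(Check on "dfjsmrar": → "drfajrsm" → "fr" ✓)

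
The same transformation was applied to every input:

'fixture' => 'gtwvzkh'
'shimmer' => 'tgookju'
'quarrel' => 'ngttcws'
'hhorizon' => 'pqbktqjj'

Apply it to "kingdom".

oqfipkm

Looking at the pairs, the operation is to reverse the string, then shift every letter 2 places forward in the alphabet (wrapping around).
For "kingdom", step one produces "modgnik"; step two turns that into "oqfipkm".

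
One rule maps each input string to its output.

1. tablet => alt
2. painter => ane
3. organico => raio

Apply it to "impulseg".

The pattern: keep every other character starting from the second (positions 2nd, 4th, 6th, ...).
Applying that to "impulseg" gives "musg".

musg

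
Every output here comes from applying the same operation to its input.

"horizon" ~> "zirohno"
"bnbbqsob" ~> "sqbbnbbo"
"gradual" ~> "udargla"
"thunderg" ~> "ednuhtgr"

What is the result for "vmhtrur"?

The transformation: move the last 2 characters to the front (rotate right by 2), then reverse the string.
"vmhtrur" → "rthmvru".

rthmvru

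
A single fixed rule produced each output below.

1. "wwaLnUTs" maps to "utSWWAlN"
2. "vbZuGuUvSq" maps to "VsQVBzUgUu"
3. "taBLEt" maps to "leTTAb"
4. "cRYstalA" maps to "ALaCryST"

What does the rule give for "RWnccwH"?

CWhrwNC

Rule — flip the case of every letter, then move the last 3 characters to the front (rotate right by 3).
"RWnccwH" → "rwNCCWh" → "CWhrwNC".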